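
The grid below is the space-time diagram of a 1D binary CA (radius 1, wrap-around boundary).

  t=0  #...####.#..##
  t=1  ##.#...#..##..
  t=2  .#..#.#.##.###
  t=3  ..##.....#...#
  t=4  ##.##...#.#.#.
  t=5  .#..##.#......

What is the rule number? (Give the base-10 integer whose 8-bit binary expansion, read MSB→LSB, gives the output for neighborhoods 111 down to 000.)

82

  nb ###: next=.  (t=0,i=5, bit7=0)
  nb ##.: next=#  (t=0,i=0, bit6=1)
  nb #.#: next=.  (t=0,i=8, bit5=0)
  nb #..: next=#  (t=0,i=1, bit4=1)
  nb .##: next=.  (t=0,i=4, bit3=0)
  nb .#.: next=.  (t=0,i=9, bit2=0)
  nb ..#: next=#  (t=0,i=3, bit1=1)
  nb ...: next=.  (t=0,i=2, bit0=0)
  bits 01010010 = 82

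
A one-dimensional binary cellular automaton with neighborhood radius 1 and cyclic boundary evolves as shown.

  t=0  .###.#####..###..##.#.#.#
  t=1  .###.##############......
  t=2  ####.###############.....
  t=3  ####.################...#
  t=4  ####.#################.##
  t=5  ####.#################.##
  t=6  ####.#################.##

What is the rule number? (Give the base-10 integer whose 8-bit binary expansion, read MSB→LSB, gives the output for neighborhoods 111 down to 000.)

218

  nb ###: next=#  (t=0,i=2, bit7=1)
  nb ##.: next=#  (t=0,i=3, bit6=1)
  nb #.#: next=.  (t=0,i=0, bit5=0)
  nb #..: next=#  (t=0,i=10, bit4=1)
  nb .##: next=#  (t=0,i=1, bit3=1)
  nb .#.: next=.  (t=0,i=20, bit2=0)
  nb ..#: next=#  (t=0,i=11, bit1=1)
  nb ...: next=.  (t=1,i=20, bit0=0)
  bits 11011010 = 218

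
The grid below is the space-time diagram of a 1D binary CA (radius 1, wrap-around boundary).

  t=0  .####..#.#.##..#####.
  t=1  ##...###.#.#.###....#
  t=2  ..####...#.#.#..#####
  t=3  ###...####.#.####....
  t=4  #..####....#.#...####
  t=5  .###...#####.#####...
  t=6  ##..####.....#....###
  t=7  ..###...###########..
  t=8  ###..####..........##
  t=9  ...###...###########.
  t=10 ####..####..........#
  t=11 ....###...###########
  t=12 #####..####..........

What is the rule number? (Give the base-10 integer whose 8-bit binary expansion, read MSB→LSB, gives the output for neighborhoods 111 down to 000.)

31

  nb ###: next=.  (t=0,i=2, bit7=0)
  nb ##.: next=.  (t=0,i=4, bit6=0)
  nb #.#: next=.  (t=0,i=8, bit5=0)
  nb #..: next=#  (t=0,i=5, bit4=1)
  nb .##: next=#  (t=0,i=1, bit3=1)
  nb .#.: next=#  (t=0,i=7, bit2=1)
  nb ..#: next=#  (t=0,i=0, bit1=1)
  nb ...: next=#  (t=1,i=3, bit0=1)
  bits 00011111 = 31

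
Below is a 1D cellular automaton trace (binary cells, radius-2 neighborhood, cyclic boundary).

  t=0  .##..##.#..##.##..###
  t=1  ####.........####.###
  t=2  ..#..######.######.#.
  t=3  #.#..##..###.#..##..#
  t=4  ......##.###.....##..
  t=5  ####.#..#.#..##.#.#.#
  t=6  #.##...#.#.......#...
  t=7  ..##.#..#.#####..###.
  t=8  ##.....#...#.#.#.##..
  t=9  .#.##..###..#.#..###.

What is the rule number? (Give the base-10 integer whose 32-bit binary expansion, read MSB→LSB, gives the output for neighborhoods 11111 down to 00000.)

  [31] ##### => .  t=1,i=0
  [30] ####. => #  t=1,i=2
  [29] ###.# => #  t=0,i=20
  [28] ###.. => .  t=1,i=3
  [27] ##.## => #  t=0,i=0
  [26] ##.#. => .  t=0,i=7
  [25] ##..# => #  t=0,i=3
  [24] ##... => .  t=1,i=4
  [23] #.### => .  t=1,i=18
  [22] #.##. => #  t=0,i=1
  [21] #.#.# => .  t=5,i=16
  [20] #.#.. => .  t=0,i=8
  [19] #..## => .  t=0,i=4
  [18] #..#. => #  t=5,i=7
  [17] #...# => #  t=2,i=0
  [16] #.... => #  t=1,i=5
  [15] .#### => #  t=1,i=14
  [14] .###. => #  t=0,i=19
  [13] .##.# => .  t=0,i=6
  [12] .##.. => #  t=0,i=2
  [11] .#.## => .  t=5,i=19
  [10] .#.#. => #  t=5,i=9
  [9] .#..# => .  t=0,i=9
  [8] .#... => #  t=2,i=20
  [7] ..### => #  t=0,i=18
  [6] ..##. => .  t=0,i=5
  [5] ..#.# => .  t=5,i=8
  [4] ..#.. => #  t=2,i=2
  [3] ...## => #  t=1,i=12
  [2] ...#. => .  t=2,i=1
  [1] ....# => .  t=1,i=11
  [0] ..... => #  t=1,i=6
  bits 01101010010001111101010110011001 = 1783092633

1783092633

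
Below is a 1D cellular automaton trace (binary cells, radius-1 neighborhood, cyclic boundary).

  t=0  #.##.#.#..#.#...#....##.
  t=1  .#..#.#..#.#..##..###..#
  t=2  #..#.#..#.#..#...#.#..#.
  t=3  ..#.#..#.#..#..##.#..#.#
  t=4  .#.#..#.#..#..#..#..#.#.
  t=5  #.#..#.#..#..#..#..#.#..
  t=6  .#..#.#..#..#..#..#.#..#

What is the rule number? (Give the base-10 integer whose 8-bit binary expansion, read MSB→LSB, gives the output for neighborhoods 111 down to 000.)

163

  nb ###: next=#  (t=1,i=19, bit7=1)
  nb ##.: next=.  (t=0,i=3, bit6=0)
  nb #.#: next=#  (t=0,i=1, bit5=1)
  nb #..: next=.  (t=0,i=8, bit4=0)
  nb .##: next=.  (t=0,i=2, bit3=0)
  nb .#.: next=.  (t=0,i=0, bit2=0)
  nb ..#: next=#  (t=0,i=9, bit1=1)
  nb ...: next=#  (t=0,i=14, bit0=1)
  bits 10100011 = 163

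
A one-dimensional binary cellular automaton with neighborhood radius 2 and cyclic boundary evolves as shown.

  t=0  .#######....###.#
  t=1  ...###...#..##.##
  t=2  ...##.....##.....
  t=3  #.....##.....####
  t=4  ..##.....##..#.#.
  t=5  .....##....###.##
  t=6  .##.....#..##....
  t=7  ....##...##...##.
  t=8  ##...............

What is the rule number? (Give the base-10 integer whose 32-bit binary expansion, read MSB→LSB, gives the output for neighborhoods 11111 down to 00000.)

  [31] ##### => #  t=0,i=3
  [30] ####. => .  t=0,i=6
  [29] ###.# => .  t=0,i=14
  [28] ###.. => .  t=0,i=7
  [27] ##.## => .  t=1,i=14
  [26] ##.#. => #  t=0,i=15
  [25] ##..# => #  t=4,i=11
  [24] ##... => .  t=0,i=8
  [23] #.### => .  t=0,i=1
  [22] #.##. => .  t=1,i=15
  [21] #.#.# => #  t=0,i=16
  [20] #.#.. => #  t=4,i=15
  [19] #..## => #  t=1,i=11
  [18] #..#. => #  t=4,i=12
  [17] #...# => .  t=1,i=1
  [16] #.... => #  t=0,i=9
  [15] .#### => .  t=0,i=2
  [14] .###. => #  t=0,i=13
  [13] .##.# => .  t=1,i=13
  [12] .##.. => .  t=1,i=16
  [11] .#.## => .  t=0,i=0
  [10] .#.#. => .  t=4,i=14
  [9] .#..# => #  t=1,i=10
  [8] .#... => #  t=4,i=16
  [7] ..### => #  t=0,i=12
  [6] ..##. => .  t=1,i=12
  [5] ..#.# => #  t=4,i=13
  [4] ..#.. => .  t=1,i=9
  [3] ...## => .  t=0,i=11
  [2] ...#. => .  t=1,i=8
  [1] ....# => .  t=0,i=10
  [0] ..... => #  t=2,i=0
  bits 10000110001111010100001110100001 = 2252161953

2252161953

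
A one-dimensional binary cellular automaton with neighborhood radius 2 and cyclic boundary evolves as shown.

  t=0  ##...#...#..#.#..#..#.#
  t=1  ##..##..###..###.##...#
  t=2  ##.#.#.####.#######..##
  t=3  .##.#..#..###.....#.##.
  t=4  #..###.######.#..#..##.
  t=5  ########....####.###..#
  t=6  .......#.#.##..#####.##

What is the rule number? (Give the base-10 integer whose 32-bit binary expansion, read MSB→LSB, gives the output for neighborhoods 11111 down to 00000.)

  nb #####: next=.  (t=2,i=14, bit31=0)
  nb ####.: next=.  (t=2,i=0, bit30=0)
  nb ###.#: next=#  (t=1,i=15, bit29=1)
  nb ###..: next=#  (t=0,i=1, bit28=1)
  nb ##.##: next=#  (t=1,i=16, bit27=1)
  nb ##.#.: next=#  (t=2,i=2, bit26=1)
  nb ##..#: next=.  (t=1,i=2, bit25=0)
  nb ##...: next=.  (t=0,i=2, bit24=0)
  nb #.###: next=#  (t=0,i=22, bit23=1)
  nb #.##.: next=#  (t=1,i=17, bit22=1)
  nb #.#.#: next=.  (t=2,i=3, bit21=0)
  nb #.#..: next=#  (t=0,i=14, bit20=1)
  nb #..##: next=#  (t=1,i=3, bit19=1)
  nb #..#.: next=.  (t=0,i=11, bit18=0)
  nb #...#: next=.  (t=0,i=3, bit17=0)
  nb #....: next=#  (t=3,i=14, bit16=1)
  nb .####: next=.  (t=2,i=8, bit15=0)
  nb .###.: next=#  (t=0,i=0, bit14=1)
  nb .##.#: next=.  (t=3,i=2, bit13=0)
  nb .##..: next=#  (t=1,i=5, bit12=1)
  nb .#.##: next=.  (t=0,i=21, bit11=0)
  nb .#.#.: next=#  (t=0,i=13, bit10=1)
  nb .#..#: next=#  (t=0,i=10, bit9=1)
  nb .#...: next=.  (t=0,i=6, bit8=0)
  nb ..###: next=#  (t=1,i=8, bit7=1)
  nb ..##.: next=.  (t=1,i=4, bit6=0)
  nb ..#.#: next=.  (t=0,i=12, bit5=0)
  nb ..#..: next=#  (t=0,i=5, bit4=1)
  nb ...##: next=#  (t=1,i=21, bit3=1)
  nb ...#.: next=#  (t=0,i=4, bit2=1)
  nb ....#: next=.  (t=3,i=16, bit1=0)
  nb .....: next=.  (t=3,i=15, bit0=0)
  bits 00111100110110010101011010011100 = 1020876444

1020876444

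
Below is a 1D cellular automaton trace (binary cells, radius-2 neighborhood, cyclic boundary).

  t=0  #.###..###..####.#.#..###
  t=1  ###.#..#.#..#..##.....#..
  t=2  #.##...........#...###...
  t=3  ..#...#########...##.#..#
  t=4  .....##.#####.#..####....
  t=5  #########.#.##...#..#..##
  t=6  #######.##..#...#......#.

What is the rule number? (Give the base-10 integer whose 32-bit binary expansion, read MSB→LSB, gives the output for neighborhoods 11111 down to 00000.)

3166707919

  #####|#  b31=1 t=3,i=8
  ####.|.  b30=0 t=0,i=14
  ###.#|#  b29=1 t=0,i=0
  ###..|#  b28=1 t=0,i=4
  ##.##|#  b27=1 t=0,i=1
  ##.#.|#  b26=1 t=0,i=16
  ##..#|.  b25=0 t=0,i=5
  ##...|.  b24=0 t=1,i=17
  #.###|#  b23=1 t=0,i=2
  #.##.|#  b22=1 t=2,i=2
  #.#.#|.  b21=0 t=0,i=17
  #.#..|.  b20=0 t=0,i=19
  #..##|.  b19=0 t=0,i=6
  #..#.|.  b18=0 t=1,i=6
  #...#|.  b17=0 t=2,i=17
  #....|.  b16=0 t=1,i=18
  .####|.  b15=0 t=0,i=13
  .###.|.  b14=0 t=0,i=3
  .##.#|#  b13=1 t=3,i=19
  .##..|.  b12=0 t=1,i=16
  .#.##|.  b11=0 t=2,i=1
  .#.#.|.  b10=0 t=0,i=18
  .#..#|.  b9=0 t=0,i=20
  .#...|.  b8=0 t=2,i=16
  ..###|#  b7=1 t=0,i=7
  ..##.|#  b6=1 t=1,i=15
  ..#.#|.  b5=0 t=1,i=7
  ..#..|.  b4=0 t=1,i=12
  ...##|#  b3=1 t=2,i=18
  ...#.|#  b2=1 t=1,i=21
  ....#|#  b1=1 t=1,i=20
  .....|#  b0=1 t=1,i=19
  bits 10111100110000000010000011001111 = 3166707919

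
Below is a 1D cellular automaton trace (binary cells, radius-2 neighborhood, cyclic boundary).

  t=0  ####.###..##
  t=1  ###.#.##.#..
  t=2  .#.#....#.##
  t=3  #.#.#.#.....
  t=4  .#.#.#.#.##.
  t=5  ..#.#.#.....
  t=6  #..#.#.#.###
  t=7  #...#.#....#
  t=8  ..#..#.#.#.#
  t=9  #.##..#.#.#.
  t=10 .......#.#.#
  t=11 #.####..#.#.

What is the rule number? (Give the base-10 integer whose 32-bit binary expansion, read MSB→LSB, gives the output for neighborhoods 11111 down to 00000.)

  #####|#  b31=1 t=0,i=0
  ####.|#  b30=1 t=0,i=2
  ###.#|.  b29=0 t=0,i=3
  ###..|#  b28=1 t=0,i=7
  ##.##|#  b27=1 t=0,i=4
  ##.#.|#  b26=1 t=1,i=3
  ##..#|.  b25=0 t=0,i=8
  ##...|.  b24=0 t=7,i=1
  #.###|.  b23=0 t=0,i=5
  #.##.|.  b22=0 t=1,i=6
  #.#.#|.  b21=0 t=1,i=4
  #.#..|.  b20=0 t=1,i=9
  #..##|#  b19=1 t=0,i=9
  #..#.|.  b18=0 t=4,i=0
  #...#|#  b17=1 t=7,i=2
  #....|.  b16=0 t=2,i=5
  .####|.  b15=0 t=0,i=11
  .###.|#  b14=1 t=0,i=6
  .##.#|.  b13=0 t=1,i=7
  .##..|.  b12=0 t=4,i=10
  .#.##|.  b11=0 t=1,i=5
  .#.#.|#  b10=1 t=2,i=2
  .#..#|#  b9=1 t=1,i=10
  .#...|#  b8=1 t=2,i=4
  ..###|.  b7=0 t=0,i=10
  ..##.|#  b6=1 t=7,i=11
  ..#.#|.  b5=0 t=2,i=8
  ..#..|#  b4=1 t=8,i=2
  ...##|.  b3=0 t=7,i=10
  ...#.|.  b2=0 t=2,i=7
  ....#|#  b1=1 t=2,i=6
  .....|#  b0=1 t=3,i=9
  bits 11011100000010100100011101010011 = 3691661139

3691661139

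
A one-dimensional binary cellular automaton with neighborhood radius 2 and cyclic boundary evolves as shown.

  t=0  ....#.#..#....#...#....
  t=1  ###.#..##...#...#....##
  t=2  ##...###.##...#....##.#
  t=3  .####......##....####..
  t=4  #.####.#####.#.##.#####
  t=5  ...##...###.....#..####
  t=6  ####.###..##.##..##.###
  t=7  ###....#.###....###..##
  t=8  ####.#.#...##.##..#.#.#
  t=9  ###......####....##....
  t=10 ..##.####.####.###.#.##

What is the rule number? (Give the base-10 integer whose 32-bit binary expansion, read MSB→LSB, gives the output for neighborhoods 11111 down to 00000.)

3507397227

  nb #####: next=#  (t=1,i=0, bit31=1)
  nb ####.: next=#  (t=1,i=1, bit30=1)
  nb ###.#: next=.  (t=1,i=2, bit29=0)
  nb ###..: next=#  (t=2,i=1, bit28=1)
  nb ##.##: next=.  (t=2,i=8, bit27=0)
  nb ##.#.: next=.  (t=1,i=3, bit26=0)
  nb ##..#: next=.  (t=6,i=8, bit25=0)
  nb ##...: next=#  (t=1,i=9, bit24=1)
  nb #.###: next=.  (t=2,i=22, bit23=0)
  nb #.##.: next=.  (t=2,i=9, bit22=0)
  nb #.#.#: next=.  (t=4,i=13, bit21=0)
  nb #.#..: next=.  (t=0,i=6, bit20=0)
  nb #..##: next=#  (t=1,i=6, bit19=1)
  nb #..#.: next=#  (t=0,i=8, bit18=1)
  nb #...#: next=#  (t=0,i=16, bit17=1)
  nb #....: next=.  (t=0,i=11, bit16=0)
  nb .####: next=#  (t=1,i=22, bit15=1)
  nb .###.: next=.  (t=2,i=0, bit14=0)
  nb .##.#: next=#  (t=2,i=20, bit13=1)
  nb .##..: next=.  (t=1,i=8, bit12=0)
  nb .#.##: next=.  (t=4,i=14, bit11=0)
  nb .#.#.: next=.  (t=0,i=5, bit10=0)
  nb .#..#: next=#  (t=0,i=7, bit9=1)
  nb .#...: next=.  (t=0,i=10, bit8=0)
  nb ..###: next=.  (t=1,i=21, bit7=0)
  nb ..##.: next=#  (t=1,i=7, bit6=1)
  nb ..#.#: next=#  (t=0,i=4, bit5=1)
  nb ..#..: next=.  (t=0,i=9, bit4=0)
  nb ...##: next=#  (t=1,i=20, bit3=1)
  nb ...#.: next=.  (t=0,i=3, bit2=0)
  nb ....#: next=#  (t=0,i=2, bit1=1)
  nb .....: next=#  (t=0,i=0, bit0=1)
  bits 11010001000011101010001001101011 = 3507397227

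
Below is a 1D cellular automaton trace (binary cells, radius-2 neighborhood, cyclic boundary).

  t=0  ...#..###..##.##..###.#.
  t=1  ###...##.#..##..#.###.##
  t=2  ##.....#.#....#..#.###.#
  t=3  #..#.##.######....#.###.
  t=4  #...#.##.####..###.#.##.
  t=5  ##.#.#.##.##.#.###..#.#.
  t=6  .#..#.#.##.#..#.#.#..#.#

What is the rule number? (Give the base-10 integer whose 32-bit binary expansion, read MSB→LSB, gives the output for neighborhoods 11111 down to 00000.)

  ##### -> #   bit 31 = 1  t=1,i=0
  ####. -> #   bit 30 = 1  t=1,i=1
  ###.# -> #   bit 29 = 1  t=0,i=20
  ###.. -> .   bit 28 = 0  t=0,i=8
  ##.## -> #   bit 27 = 1  t=0,i=13
  ##.#. -> .   bit 26 = 0  t=0,i=21
  ##..# -> #   bit 25 = 1  t=0,i=9
  ##... -> .   bit 24 = 0  t=1,i=3
  #.### -> .   bit 23 = 0  t=1,i=18
  #.##. -> .   bit 22 = 0  t=0,i=14
  #.#.# -> .   bit 21 = 0  t=4,i=19
  #.#.. -> #   bit 20 = 1  t=0,i=22
  #..## -> .   bit 19 = 0  t=0,i=5
  #..#. -> .   bit 18 = 0  t=1,i=15
  #...# -> .   bit 17 = 0  t=1,i=4
  #.... -> #   bit 16 = 1  t=0,i=0
  .#### -> #   bit 15 = 1  t=1,i=23
  .###. -> #   bit 14 = 1  t=0,i=7
  .##.# -> #   bit 13 = 1  t=0,i=12
  .##.. -> .   bit 12 = 0  t=0,i=15
  .#.## -> #   bit 11 = 1  t=1,i=17
  .#.#. -> #   bit 10 = 1  t=2,i=8
  .#..# -> .   bit 9 = 0  t=0,i=4
  .#... -> #   bit 8 = 1  t=0,i=23
  ..### -> #   bit 7 = 1  t=0,i=6
  ..##. -> .   bit 6 = 0  t=0,i=11
  ..#.# -> .   bit 5 = 0  t=1,i=16
  ..#.. -> .   bit 4 = 0  t=0,i=3
  ...## -> .   bit 3 = 0  t=1,i=5
  ...#. -> #   bit 2 = 1  t=0,i=2
  ....# -> #   bit 1 = 1  t=0,i=1
  ..... -> .   bit 0 = 0  t=2,i=4
  bits 11101010000100011110110110000110 = 3927043462

3927043462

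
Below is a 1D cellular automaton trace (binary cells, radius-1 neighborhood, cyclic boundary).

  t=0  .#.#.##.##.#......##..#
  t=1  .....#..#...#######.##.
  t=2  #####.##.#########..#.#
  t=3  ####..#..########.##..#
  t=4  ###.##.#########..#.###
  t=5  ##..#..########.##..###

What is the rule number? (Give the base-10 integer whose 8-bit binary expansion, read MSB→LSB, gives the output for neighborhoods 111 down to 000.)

155

  ###|#  b7=1 t=1,i=13
  ##.|.  b6=0 t=0,i=6
  #.#|.  b5=0 t=0,i=0
  #..|#  b4=1 t=0,i=12
  .##|#  b3=1 t=0,i=5
  .#.|.  b2=0 t=0,i=1
  ..#|#  b1=1 t=0,i=17
  ...|#  b0=1 t=0,i=13
  bits 10011011 = 155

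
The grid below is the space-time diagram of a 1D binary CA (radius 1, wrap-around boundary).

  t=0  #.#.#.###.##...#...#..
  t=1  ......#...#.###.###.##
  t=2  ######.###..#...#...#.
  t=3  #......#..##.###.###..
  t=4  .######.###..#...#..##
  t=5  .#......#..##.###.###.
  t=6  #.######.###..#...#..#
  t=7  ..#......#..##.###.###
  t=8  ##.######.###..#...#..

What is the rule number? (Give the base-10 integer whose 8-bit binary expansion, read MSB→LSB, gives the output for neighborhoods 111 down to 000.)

27

  [7] ### => .  t=0,i=7
  [6] ##. => .  t=0,i=8
  [5] #.# => .  t=0,i=1
  [4] #.. => #  t=0,i=12
  [3] .## => #  t=0,i=6
  [2] .#. => .  t=0,i=0
  [1] ..# => #  t=0,i=14
  [0] ... => #  t=0,i=13
  bits 00011011 = 27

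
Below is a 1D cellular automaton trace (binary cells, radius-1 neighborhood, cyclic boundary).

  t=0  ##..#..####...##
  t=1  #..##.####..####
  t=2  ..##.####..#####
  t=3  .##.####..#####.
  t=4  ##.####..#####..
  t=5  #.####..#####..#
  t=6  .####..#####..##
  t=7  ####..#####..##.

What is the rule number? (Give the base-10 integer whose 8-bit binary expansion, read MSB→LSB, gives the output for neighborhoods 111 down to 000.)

  [7] ### => #  t=0,i=0
  [6] ##. => .  t=0,i=1
  [5] #.# => #  t=1,i=5
  [4] #.. => .  t=0,i=2
  [3] .## => #  t=0,i=7
  [2] .#. => #  t=0,i=4
  [1] ..# => #  t=0,i=3
  [0] ... => #  t=0,i=12
  bits 10101111 = 175

175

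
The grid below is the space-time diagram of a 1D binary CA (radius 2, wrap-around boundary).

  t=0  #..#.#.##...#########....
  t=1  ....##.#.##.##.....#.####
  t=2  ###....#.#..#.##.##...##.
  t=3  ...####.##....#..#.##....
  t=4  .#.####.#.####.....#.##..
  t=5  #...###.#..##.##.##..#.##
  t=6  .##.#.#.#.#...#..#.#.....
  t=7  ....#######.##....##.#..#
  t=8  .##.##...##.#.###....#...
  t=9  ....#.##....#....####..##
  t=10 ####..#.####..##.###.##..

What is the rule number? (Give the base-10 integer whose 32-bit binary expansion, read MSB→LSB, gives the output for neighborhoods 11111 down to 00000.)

1669039238

  ##### -> .   bit 31 = 0  t=0,i=14
  ####. -> #   bit 30 = 1  t=0,i=19
  ###.# -> #   bit 29 = 1  t=3,i=6
  ###.. -> .   bit 28 = 0  t=0,i=20
  ##.## -> .   bit 27 = 0  t=1,i=11
  ##.#. -> .   bit 26 = 0  t=1,i=6
  ##..# -> #   bit 25 = 1  t=5,i=19
  ##... -> #   bit 24 = 1  t=0,i=9
  #.### -> .   bit 23 = 0  t=1,i=21
  #.##. -> #   bit 22 = 1  t=0,i=7
  #.#.# -> #   bit 21 = 1  t=0,i=5
  #.#.. -> #   bit 20 = 1  t=2,i=9
  #..## -> #   bit 19 = 1  t=5,i=10
  #..#. -> .   bit 18 = 0  t=0,i=2
  #...# -> #   bit 17 = 1  t=0,i=10
  #.... -> #   bit 16 = 1  t=0,i=22
  .#### -> #   bit 15 = 1  t=0,i=13
  .###. -> .   bit 14 = 0  t=2,i=1
  .##.# -> .   bit 13 = 0  t=1,i=5
  .##.. -> .   bit 12 = 0  t=0,i=8
  .#.## -> .   bit 11 = 0  t=0,i=6
  .#.#. -> #   bit 10 = 1  t=0,i=4
  .#..# -> .   bit 9 = 0  t=0,i=1
  .#... -> .   bit 8 = 0  t=6,i=11
  ..### -> #   bit 7 = 1  t=0,i=12
  ..##. -> .   bit 6 = 0  t=1,i=4
  ..#.# -> .   bit 5 = 0  t=0,i=3
  ..#.. -> .   bit 4 = 0  t=0,i=0
  ...## -> .   bit 3 = 0  t=0,i=11
  ...#. -> #   bit 2 = 1  t=0,i=24
  ....# -> #   bit 1 = 1  t=0,i=23
  ..... -> .   bit 0 = 0  t=1,i=16
  bits 01100011011110111000010010000110 = 1669039238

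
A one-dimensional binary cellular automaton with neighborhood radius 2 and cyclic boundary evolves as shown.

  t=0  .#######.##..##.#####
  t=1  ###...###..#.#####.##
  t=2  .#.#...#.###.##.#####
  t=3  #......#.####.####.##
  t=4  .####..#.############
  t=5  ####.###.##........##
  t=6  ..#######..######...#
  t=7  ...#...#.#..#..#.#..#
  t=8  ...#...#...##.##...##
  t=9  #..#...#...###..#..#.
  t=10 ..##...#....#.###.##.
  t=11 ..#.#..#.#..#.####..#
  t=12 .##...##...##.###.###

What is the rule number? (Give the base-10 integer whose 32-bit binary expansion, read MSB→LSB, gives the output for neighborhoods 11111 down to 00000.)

  [31] ##### => .  t=0,i=3
  [30] ####. => #  t=0,i=6
  [29] ###.# => #  t=0,i=7
  [28] ###.. => .  t=1,i=2
  [27] ##.## => #  t=0,i=0
  [26] ##.#. => #  t=2,i=0
  [25] ##..# => #  t=0,i=11
  [24] ##... => #  t=1,i=3
  [23] #.### => #  t=0,i=1
  [22] #.##. => .  t=0,i=9
  [21] #.#.# => .  t=2,i=1
  [20] #.#.. => .  t=2,i=3
  [19] #..## => .  t=0,i=12
  [18] #..#. => #  t=1,i=10
  [17] #...# => .  t=1,i=4
  [16] #.... => #  t=3,i=2
  [15] .#### => #  t=0,i=2
  [14] .###. => #  t=1,i=7
  [13] .##.# => #  t=0,i=14
  [12] .##.. => .  t=0,i=10
  [11] .#.## => .  t=1,i=12
  [10] .#.#. => .  t=2,i=2
  [9] .#..# => .  t=6,i=0
  [8] .#... => .  t=2,i=4
  [7] ..### => .  t=1,i=6
  [6] ..##. => #  t=0,i=13
  [5] ..#.# => #  t=1,i=11
  [4] ..#.. => #  t=6,i=20
  [3] ...## => .  t=1,i=5
  [2] ...#. => .  t=2,i=6
  [1] ....# => .  t=3,i=5
  [0] ..... => #  t=3,i=3
  bits 01101111100001011110000001110001 = 1871044721

1871044721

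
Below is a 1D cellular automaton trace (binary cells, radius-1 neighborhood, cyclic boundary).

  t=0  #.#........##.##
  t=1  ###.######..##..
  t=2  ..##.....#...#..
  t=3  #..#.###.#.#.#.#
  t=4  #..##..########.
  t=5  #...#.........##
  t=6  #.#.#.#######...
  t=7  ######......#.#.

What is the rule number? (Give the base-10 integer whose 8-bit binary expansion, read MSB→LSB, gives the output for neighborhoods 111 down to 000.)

  [7] ### => .  t=0,i=15
  [6] ##. => #  t=0,i=0
  [5] #.# => #  t=0,i=1
  [4] #.. => .  t=0,i=3
  [3] .## => .  t=0,i=11
  [2] .#. => #  t=0,i=2
  [1] ..# => .  t=0,i=10
  [0] ... => #  t=0,i=4
  bits 01100101 = 101

101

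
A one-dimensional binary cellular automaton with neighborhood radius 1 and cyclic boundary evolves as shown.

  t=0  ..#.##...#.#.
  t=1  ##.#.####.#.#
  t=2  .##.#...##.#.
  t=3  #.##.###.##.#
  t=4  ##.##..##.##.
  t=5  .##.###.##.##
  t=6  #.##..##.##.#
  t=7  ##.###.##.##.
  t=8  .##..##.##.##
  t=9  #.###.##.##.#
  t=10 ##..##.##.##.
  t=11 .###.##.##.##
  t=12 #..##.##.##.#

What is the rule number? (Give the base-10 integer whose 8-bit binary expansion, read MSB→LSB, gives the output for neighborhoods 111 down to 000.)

115

  ### -> .   bit 7 = 0  t=1,i=0
  ##. -> #   bit 6 = 1  t=0,i=5
  #.# -> #   bit 5 = 1  t=0,i=3
  #.. -> #   bit 4 = 1  t=0,i=6
  .## -> .   bit 3 = 0  t=0,i=4
  .#. -> .   bit 2 = 0  t=0,i=2
  ..# -> #   bit 1 = 1  t=0,i=1
  ... -> #   bit 0 = 1  t=0,i=0
  bits 01110011 = 115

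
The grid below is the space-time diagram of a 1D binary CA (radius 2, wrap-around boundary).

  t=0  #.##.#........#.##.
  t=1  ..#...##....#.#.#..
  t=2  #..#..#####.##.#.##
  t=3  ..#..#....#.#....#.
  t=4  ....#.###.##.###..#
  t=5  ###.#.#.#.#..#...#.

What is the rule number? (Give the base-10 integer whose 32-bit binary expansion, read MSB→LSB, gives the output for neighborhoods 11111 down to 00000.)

567088482

  nb #####: next=.  (t=2,i=8, bit31=0)
  nb ####.: next=.  (t=2,i=9, bit30=0)
  nb ###.#: next=#  (t=2,i=10, bit29=1)
  nb ###..: next=.  (t=2,i=0, bit28=0)
  nb ##.##: next=.  (t=2,i=11, bit27=0)
  nb ##.#.: next=.  (t=0,i=4, bit26=0)
  nb ##..#: next=.  (t=2,i=1, bit25=0)
  nb ##...: next=#  (t=1,i=8, bit24=1)
  nb #.###: next=#  (t=2,i=17, bit23=1)
  nb #.##.: next=#  (t=0,i=2, bit22=1)
  nb #.#.#: next=.  (t=0,i=0, bit21=0)
  nb #.#..: next=.  (t=0,i=5, bit20=0)
  nb #..##: next=#  (t=2,i=5, bit19=1)
  nb #..#.: next=#  (t=2,i=2, bit18=1)
  nb #...#: next=.  (t=1,i=4, bit17=0)
  nb #....: next=#  (t=0,i=7, bit16=1)
  nb .####: next=.  (t=2,i=7, bit15=0)
  nb .###.: next=.  (t=2,i=18, bit14=0)
  nb .##.#: next=.  (t=0,i=3, bit13=0)
  nb .##..: next=#  (t=1,i=7, bit12=1)
  nb .#.##: next=.  (t=0,i=1, bit11=0)
  nb .#.#.: next=#  (t=1,i=13, bit10=1)
  nb .#..#: next=.  (t=2,i=4, bit9=0)
  nb .#...: next=#  (t=0,i=6, bit8=1)
  nb ..###: next=.  (t=2,i=6, bit7=0)
  nb ..##.: next=#  (t=1,i=6, bit6=1)
  nb ..#.#: next=#  (t=0,i=14, bit5=1)
  nb ..#..: next=.  (t=1,i=2, bit4=0)
  nb ...##: next=.  (t=1,i=5, bit3=0)
  nb ...#.: next=.  (t=0,i=13, bit2=0)
  nb ....#: next=#  (t=0,i=12, bit1=1)
  nb .....: next=.  (t=0,i=8, bit0=0)
  bits 00100001110011010001010101100010 = 567088482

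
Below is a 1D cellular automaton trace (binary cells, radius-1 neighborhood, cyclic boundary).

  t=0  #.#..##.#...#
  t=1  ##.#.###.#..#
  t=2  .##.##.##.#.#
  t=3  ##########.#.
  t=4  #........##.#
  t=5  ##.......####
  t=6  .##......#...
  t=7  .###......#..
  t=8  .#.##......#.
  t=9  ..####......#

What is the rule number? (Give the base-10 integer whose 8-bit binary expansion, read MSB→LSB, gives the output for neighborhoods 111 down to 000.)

  ###|.  b7=0 t=1,i=0
  ##.|#  b6=1 t=0,i=0
  #.#|#  b5=1 t=0,i=1
  #..|#  b4=1 t=0,i=3
  .##|#  b3=1 t=0,i=5
  .#.|.  b2=0 t=0,i=2
  ..#|.  b1=0 t=0,i=4
  ...|.  b0=0 t=0,i=10
  bits 01111000 = 120

120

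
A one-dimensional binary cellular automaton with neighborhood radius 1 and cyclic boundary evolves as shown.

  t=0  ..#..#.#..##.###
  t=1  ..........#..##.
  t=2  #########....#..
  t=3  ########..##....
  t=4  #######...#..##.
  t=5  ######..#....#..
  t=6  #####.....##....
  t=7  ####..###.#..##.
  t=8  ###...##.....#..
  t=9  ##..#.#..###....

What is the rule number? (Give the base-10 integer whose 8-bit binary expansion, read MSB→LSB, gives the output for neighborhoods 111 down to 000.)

137

  [7] ### => #  t=0,i=14
  [6] ##. => .  t=0,i=11
  [5] #.# => .  t=0,i=6
  [4] #.. => .  t=0,i=0
  [3] .## => #  t=0,i=10
  [2] .#. => .  t=0,i=2
  [1] ..# => .  t=0,i=1
  [0] ... => #  t=1,i=0
  bits 10001001 = 137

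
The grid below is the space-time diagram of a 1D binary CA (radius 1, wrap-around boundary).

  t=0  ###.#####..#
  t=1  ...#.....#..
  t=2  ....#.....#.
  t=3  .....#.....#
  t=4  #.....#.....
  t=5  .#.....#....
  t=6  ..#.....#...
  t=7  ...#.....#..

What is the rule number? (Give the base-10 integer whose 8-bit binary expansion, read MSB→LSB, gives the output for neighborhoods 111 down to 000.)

48

  nb ###: next=.  (t=0,i=0, bit7=0)
  nb ##.: next=.  (t=0,i=2, bit6=0)
  nb #.#: next=#  (t=0,i=3, bit5=1)
  nb #..: next=#  (t=0,i=9, bit4=1)
  nb .##: next=.  (t=0,i=4, bit3=0)
  nb .#.: next=.  (t=1,i=3, bit2=0)
  nb ..#: next=.  (t=0,i=10, bit1=0)
  nb ...: next=.  (t=1,i=0, bit0=0)
  bits 00110000 = 48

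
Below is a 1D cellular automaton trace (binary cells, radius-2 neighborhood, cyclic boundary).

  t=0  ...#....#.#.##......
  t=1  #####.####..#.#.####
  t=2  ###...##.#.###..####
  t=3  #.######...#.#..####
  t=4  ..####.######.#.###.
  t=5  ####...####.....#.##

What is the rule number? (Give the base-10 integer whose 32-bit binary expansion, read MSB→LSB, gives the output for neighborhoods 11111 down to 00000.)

2445715455

  nb #####: next=#  (t=1,i=0, bit31=1)
  nb ####.: next=.  (t=1,i=3, bit30=0)
  nb ###.#: next=.  (t=1,i=4, bit29=0)
  nb ###..: next=#  (t=1,i=9, bit28=1)
  nb ##.##: next=.  (t=1,i=5, bit27=0)
  nb ##.#.: next=.  (t=2,i=8, bit26=0)
  nb ##..#: next=.  (t=1,i=10, bit25=0)
  nb ##...: next=#  (t=0,i=14, bit24=1)
  nb #.###: next=#  (t=1,i=6, bit23=1)
  nb #.##.: next=#  (t=0,i=12, bit22=1)
  nb #.#.#: next=.  (t=0,i=10, bit21=0)
  nb #.#..: next=.  (t=3,i=13, bit20=0)
  nb #..##: next=.  (t=2,i=15, bit19=0)
  nb #..#.: next=#  (t=1,i=11, bit18=1)
  nb #...#: next=#  (t=2,i=4, bit17=1)
  nb #....: next=.  (t=0,i=5, bit16=0)
  nb .####: next=#  (t=1,i=7, bit15=1)
  nb .###.: next=.  (t=2,i=12, bit14=0)
  nb .##.#: next=#  (t=2,i=7, bit13=1)
  nb .##..: next=.  (t=0,i=13, bit12=0)
  nb .#.##: next=.  (t=0,i=11, bit11=0)
  nb .#.#.: next=#  (t=0,i=9, bit10=1)
  nb .#..#: next=#  (t=3,i=14, bit9=1)
  nb .#...: next=#  (t=0,i=4, bit8=1)
  nb ..###: next=#  (t=2,i=16, bit7=1)
  nb ..##.: next=#  (t=2,i=6, bit6=1)
  nb ..#.#: next=#  (t=0,i=8, bit5=1)
  nb ..#..: next=#  (t=0,i=3, bit4=1)
  nb ...##: next=#  (t=2,i=5, bit3=1)
  nb ...#.: next=#  (t=0,i=2, bit2=1)
  nb ....#: next=#  (t=0,i=1, bit1=1)
  nb .....: next=#  (t=0,i=0, bit0=1)
  bits 10010001110001101010011111111111 = 2445715455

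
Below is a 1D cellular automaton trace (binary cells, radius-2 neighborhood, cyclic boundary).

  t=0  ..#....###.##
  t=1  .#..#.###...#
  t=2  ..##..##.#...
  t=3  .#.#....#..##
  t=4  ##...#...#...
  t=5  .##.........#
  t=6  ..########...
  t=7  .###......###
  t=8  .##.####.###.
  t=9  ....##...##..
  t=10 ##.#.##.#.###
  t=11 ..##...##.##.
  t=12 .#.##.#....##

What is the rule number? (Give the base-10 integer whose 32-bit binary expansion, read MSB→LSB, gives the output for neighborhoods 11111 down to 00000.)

94753417

  nb #####: next=.  (t=6,i=4, bit31=0)
  nb ####.: next=.  (t=6,i=8, bit30=0)
  nb ###.#: next=.  (t=0,i=9, bit29=0)
  nb ###..: next=.  (t=1,i=8, bit28=0)
  nb ##.##: next=.  (t=0,i=10, bit27=0)
  nb ##.#.: next=#  (t=2,i=8, bit26=1)
  nb ##..#: next=.  (t=0,i=0, bit25=0)
  nb ##...: next=#  (t=1,i=9, bit24=1)
  nb #.###: next=#  (t=1,i=6, bit23=1)
  nb #.##.: next=.  (t=0,i=11, bit22=0)
  nb #.#.#: next=#  (t=3,i=1, bit21=1)
  nb #.#..: next=.  (t=1,i=1, bit20=0)
  nb #..##: next=.  (t=2,i=5, bit19=0)
  nb #..#.: next=#  (t=0,i=1, bit18=1)
  nb #...#: next=.  (t=1,i=10, bit17=0)
  nb #....: next=#  (t=0,i=4, bit16=1)
  nb .####: next=#  (t=6,i=3, bit15=1)
  nb .###.: next=#  (t=0,i=8, bit14=1)
  nb .##.#: next=.  (t=2,i=7, bit13=0)
  nb .##..: next=#  (t=0,i=12, bit12=1)
  nb .#.##: next=.  (t=1,i=5, bit11=0)
  nb .#.#.: next=.  (t=1,i=0, bit10=0)
  nb .#..#: next=#  (t=1,i=2, bit9=1)
  nb .#...: next=.  (t=0,i=3, bit8=0)
  nb ..###: next=#  (t=0,i=7, bit7=1)
  nb ..##.: next=.  (t=2,i=2, bit6=0)
  nb ..#.#: next=.  (t=1,i=4, bit5=0)
  nb ..#..: next=.  (t=0,i=2, bit4=0)
  nb ...##: next=#  (t=0,i=6, bit3=1)
  nb ...#.: next=.  (t=1,i=11, bit2=0)
  nb ....#: next=.  (t=0,i=5, bit1=0)
  nb .....: next=#  (t=2,i=12, bit0=1)
  bits 00000101101001011101001010001001 = 94753417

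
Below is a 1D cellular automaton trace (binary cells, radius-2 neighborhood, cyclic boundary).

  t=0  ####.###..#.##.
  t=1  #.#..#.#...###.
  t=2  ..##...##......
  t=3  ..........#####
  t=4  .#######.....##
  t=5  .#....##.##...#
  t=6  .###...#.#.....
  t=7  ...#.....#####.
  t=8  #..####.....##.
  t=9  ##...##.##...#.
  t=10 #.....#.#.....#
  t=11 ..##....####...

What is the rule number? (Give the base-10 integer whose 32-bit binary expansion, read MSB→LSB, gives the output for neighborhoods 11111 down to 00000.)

  ##### -> .   bit 31 = 0  t=3,i=12
  ####. -> #   bit 30 = 1  t=0,i=2
  ###.# -> .   bit 29 = 0  t=0,i=3
  ###.. -> #   bit 28 = 1  t=0,i=7
  ##.## -> .   bit 27 = 0  t=0,i=4
  ##.#. -> .   bit 26 = 0  t=1,i=14
  ##..# -> .   bit 25 = 0  t=0,i=8
  ##... -> .   bit 24 = 0  t=2,i=4
  #.### -> #   bit 23 = 1  t=0,i=0
  #.##. -> #   bit 22 = 1  t=0,i=12
  #.#.# -> .   bit 21 = 0  t=1,i=0
  #.#.. -> #   bit 20 = 1  t=1,i=2
  #..## -> .   bit 19 = 0  t=8,i=2
  #..#. -> .   bit 18 = 0  t=0,i=9
  #...# -> .   bit 17 = 0  t=1,i=9
  #.... -> #   bit 16 = 1  t=2,i=10
  .#### -> .   bit 15 = 0  t=0,i=1
  .###. -> .   bit 14 = 0  t=0,i=6
  .##.# -> #   bit 13 = 1  t=0,i=13
  .##.. -> .   bit 12 = 0  t=2,i=3
  .#.## -> #   bit 11 = 1  t=0,i=11
  .#.#. -> .   bit 10 = 0  t=1,i=1
  .#..# -> #   bit 9 = 1  t=1,i=3
  .#... -> #   bit 8 = 1  t=1,i=8
  ..### -> .   bit 7 = 0  t=1,i=11
  ..##. -> .   bit 6 = 0  t=2,i=2
  ..#.# -> .   bit 5 = 0  t=0,i=10
  ..#.. -> #   bit 4 = 1  t=7,i=3
  ...## -> .   bit 3 = 0  t=1,i=10
  ...#. -> .   bit 2 = 0  t=5,i=13
  ....# -> .   bit 1 = 0  t=2,i=0
  ..... -> #   bit 0 = 1  t=2,i=11
  bits 01010000110100010010101100010001 = 1355885329

1355885329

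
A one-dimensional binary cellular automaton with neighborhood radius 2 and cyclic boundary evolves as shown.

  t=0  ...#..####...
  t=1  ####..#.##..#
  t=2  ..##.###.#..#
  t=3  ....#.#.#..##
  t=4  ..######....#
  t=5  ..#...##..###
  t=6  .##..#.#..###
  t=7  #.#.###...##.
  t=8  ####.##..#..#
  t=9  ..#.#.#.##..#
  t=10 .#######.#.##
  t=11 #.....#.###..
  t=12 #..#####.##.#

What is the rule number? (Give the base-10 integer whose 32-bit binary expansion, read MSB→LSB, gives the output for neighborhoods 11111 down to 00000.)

  #####|.  b31=0 t=1,i=1
  ####.|#  b30=1 t=0,i=8
  ###.#|.  b29=0 t=2,i=7
  ###..|#  b28=1 t=0,i=9
  ##.##|#  b27=1 t=2,i=4
  ##.#.|#  b26=1 t=2,i=8
  ##..#|.  b25=0 t=1,i=4
  ##...|.  b24=0 t=0,i=10
  #.###|.  b23=0 t=2,i=5
  #.##.|.  b22=0 t=1,i=8
  #.#.#|#  b21=1 t=3,i=6
  #.#..|.  b20=0 t=2,i=9
  #..##|.  b19=0 t=0,i=5
  #..#.|#  b18=1 t=1,i=5
  #...#|.  b17=0 t=5,i=4
  #....|.  b16=0 t=0,i=11
  .####|.  b15=0 t=0,i=7
  .###.|#  b14=1 t=2,i=6
  .##.#|.  b13=0 t=2,i=3
  .##..|#  b12=1 t=1,i=9
  .#.##|#  b11=1 t=1,i=7
  .#.#.|#  b10=1 t=3,i=5
  .#..#|.  b9=0 t=0,i=4
  .#...|.  b8=0 t=5,i=3
  ..###|#  b7=1 t=0,i=6
  ..##.|.  b6=0 t=2,i=2
  ..#.#|#  b5=1 t=1,i=6
  ..#..|#  b4=1 t=0,i=3
  ...##|#  b3=1 t=5,i=5
  ...#.|#  b2=1 t=0,i=2
  ....#|#  b1=1 t=0,i=1
  .....|#  b0=1 t=0,i=0
  bits 01011100001001000101110010111111 = 1545886911

1545886911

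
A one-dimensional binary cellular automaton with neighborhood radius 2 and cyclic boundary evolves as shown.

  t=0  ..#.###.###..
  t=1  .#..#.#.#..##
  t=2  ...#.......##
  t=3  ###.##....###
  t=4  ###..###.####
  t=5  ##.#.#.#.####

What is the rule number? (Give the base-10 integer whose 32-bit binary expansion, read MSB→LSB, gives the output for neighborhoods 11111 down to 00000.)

3817320908

  [31] ##### => #  t=3,i=0
  [30] ####. => #  t=3,i=1
  [29] ###.# => #  t=0,i=6
  [28] ###.. => .  t=0,i=10
  [27] ##.## => .  t=0,i=7
  [26] ##.#. => .  t=1,i=0
  [25] ##..# => #  t=4,i=3
  [24] ##... => #  t=0,i=11
  [23] #.### => #  t=0,i=4
  [22] #.##. => .  t=3,i=4
  [21] #.#.# => .  t=1,i=6
  [20] #.#.. => .  t=1,i=1
  [19] #..## => .  t=1,i=10
  [18] #..#. => #  t=1,i=3
  [17] #...# => #  t=2,i=1
  [16] #.... => #  t=0,i=12
  [15] .#### => #  t=3,i=11
  [14] .###. => .  t=0,i=5
  [13] .##.# => #  t=1,i=12
  [12] .##.. => #  t=2,i=12
  [11] .#.## => .  t=0,i=3
  [10] .#.#. => .  t=1,i=5
  [9] .#..# => .  t=1,i=2
  [8] .#... => #  t=2,i=4
  [7] ..### => #  t=3,i=10
  [6] ..##. => #  t=1,i=11
  [5] ..#.# => .  t=0,i=2
  [4] ..#.. => .  t=2,i=3
  [3] ...## => #  t=2,i=10
  [2] ...#. => #  t=0,i=1
  [1] ....# => .  t=0,i=0
  [0] ..... => .  t=2,i=6
  bits 11100011100001111011000111001100 = 3817320908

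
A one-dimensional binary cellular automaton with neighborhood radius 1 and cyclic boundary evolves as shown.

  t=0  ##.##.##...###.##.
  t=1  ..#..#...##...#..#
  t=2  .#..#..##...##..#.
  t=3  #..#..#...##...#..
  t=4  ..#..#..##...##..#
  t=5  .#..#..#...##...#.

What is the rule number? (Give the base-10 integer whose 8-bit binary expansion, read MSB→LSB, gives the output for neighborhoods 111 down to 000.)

  [7] ### => .  t=0,i=12
  [6] ##. => .  t=0,i=1
  [5] #.# => #  t=0,i=2
  [4] #.. => .  t=0,i=8
  [3] .## => .  t=0,i=0
  [2] .#. => .  t=1,i=2
  [1] ..# => #  t=0,i=10
  [0] ... => #  t=0,i=9
  bits 00100011 = 35

35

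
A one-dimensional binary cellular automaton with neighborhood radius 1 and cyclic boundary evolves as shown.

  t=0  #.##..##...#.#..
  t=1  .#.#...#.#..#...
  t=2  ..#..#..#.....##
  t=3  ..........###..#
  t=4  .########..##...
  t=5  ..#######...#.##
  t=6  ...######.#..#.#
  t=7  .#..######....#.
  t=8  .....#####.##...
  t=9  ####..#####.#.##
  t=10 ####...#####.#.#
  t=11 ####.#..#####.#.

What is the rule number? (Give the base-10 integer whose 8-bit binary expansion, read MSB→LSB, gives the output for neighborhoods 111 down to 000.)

  ###|#  b7=1 t=3,i=11
  ##.|#  b6=1 t=0,i=3
  #.#|#  b5=1 t=0,i=1
  #..|.  b4=0 t=0,i=4
  .##|.  b3=0 t=0,i=2
  .#.|.  b2=0 t=0,i=0
  ..#|.  b1=0 t=0,i=5
  ...|#  b0=1 t=0,i=9
  bits 11100001 = 225

225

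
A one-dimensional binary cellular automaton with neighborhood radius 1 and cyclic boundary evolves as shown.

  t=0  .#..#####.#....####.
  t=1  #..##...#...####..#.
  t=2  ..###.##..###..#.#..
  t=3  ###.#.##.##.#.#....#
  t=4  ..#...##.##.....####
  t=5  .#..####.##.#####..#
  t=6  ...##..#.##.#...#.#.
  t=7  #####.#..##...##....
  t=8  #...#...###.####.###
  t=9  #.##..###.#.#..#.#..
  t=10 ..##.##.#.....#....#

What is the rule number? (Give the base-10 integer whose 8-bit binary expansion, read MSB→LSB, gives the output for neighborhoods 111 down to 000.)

75

  [7] ### => .  t=0,i=5
  [6] ##. => #  t=0,i=8
  [5] #.# => .  t=0,i=9
  [4] #.. => .  t=0,i=2
  [3] .## => #  t=0,i=4
  [2] .#. => .  t=0,i=1
  [1] ..# => #  t=0,i=0
  [0] ... => #  t=0,i=12
  bits 01001011 = 75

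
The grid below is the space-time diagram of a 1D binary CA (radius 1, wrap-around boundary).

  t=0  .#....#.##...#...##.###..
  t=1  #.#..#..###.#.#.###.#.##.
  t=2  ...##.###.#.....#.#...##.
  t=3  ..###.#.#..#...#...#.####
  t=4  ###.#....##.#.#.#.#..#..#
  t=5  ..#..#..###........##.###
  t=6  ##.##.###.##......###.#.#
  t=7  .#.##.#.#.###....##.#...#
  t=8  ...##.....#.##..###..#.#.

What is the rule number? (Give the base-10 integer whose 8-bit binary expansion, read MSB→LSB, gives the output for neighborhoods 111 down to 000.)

90

  nb ###: next=.  (t=0,i=21, bit7=0)
  nb ##.: next=#  (t=0,i=9, bit6=1)
  nb #.#: next=.  (t=0,i=7, bit5=0)
  nb #..: next=#  (t=0,i=2, bit4=1)
  nb .##: next=#  (t=0,i=8, bit3=1)
  nb .#.: next=.  (t=0,i=1, bit2=0)
  nb ..#: next=#  (t=0,i=0, bit1=1)
  nb ...: next=.  (t=0,i=3, bit0=0)
  bits 01011010 = 90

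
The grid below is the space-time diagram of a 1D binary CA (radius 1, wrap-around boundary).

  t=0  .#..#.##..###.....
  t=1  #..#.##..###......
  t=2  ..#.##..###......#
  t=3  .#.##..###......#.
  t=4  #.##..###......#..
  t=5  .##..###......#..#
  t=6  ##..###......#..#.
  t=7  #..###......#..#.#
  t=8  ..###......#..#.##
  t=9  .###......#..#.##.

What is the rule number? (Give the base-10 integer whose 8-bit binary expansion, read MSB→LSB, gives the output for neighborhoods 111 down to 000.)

170

  [7] ### => #  t=0,i=11
  [6] ##. => .  t=0,i=7
  [5] #.# => #  t=0,i=5
  [4] #.. => .  t=0,i=2
  [3] .## => #  t=0,i=6
  [2] .#. => .  t=0,i=1
  [1] ..# => #  t=0,i=0
  [0] ... => .  t=0,i=14
  bits 10101010 = 170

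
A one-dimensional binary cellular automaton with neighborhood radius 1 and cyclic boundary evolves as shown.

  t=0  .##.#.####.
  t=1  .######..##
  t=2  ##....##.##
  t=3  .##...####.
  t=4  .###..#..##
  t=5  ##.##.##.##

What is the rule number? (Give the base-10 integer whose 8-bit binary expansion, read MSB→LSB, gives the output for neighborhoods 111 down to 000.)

124

  ###|.  b7=0 t=0,i=7
  ##.|#  b6=1 t=0,i=2
  #.#|#  b5=1 t=0,i=3
  #..|#  b4=1 t=0,i=10
  .##|#  b3=1 t=0,i=1
  .#.|#  b2=1 t=0,i=4
  ..#|.  b1=0 t=0,i=0
  ...|.  b0=0 t=2,i=3
  bits 01111100 = 124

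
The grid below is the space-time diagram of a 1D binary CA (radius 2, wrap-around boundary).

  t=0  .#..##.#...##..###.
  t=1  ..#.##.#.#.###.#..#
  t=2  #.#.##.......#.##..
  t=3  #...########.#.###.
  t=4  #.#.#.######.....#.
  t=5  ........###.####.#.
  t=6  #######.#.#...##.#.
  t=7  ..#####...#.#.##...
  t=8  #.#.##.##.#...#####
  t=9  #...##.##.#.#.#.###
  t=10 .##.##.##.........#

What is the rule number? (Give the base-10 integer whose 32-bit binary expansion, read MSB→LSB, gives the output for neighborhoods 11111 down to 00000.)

3813880547

  nb #####: next=#  (t=3,i=6, bit31=1)
  nb ####.: next=#  (t=3,i=10, bit30=1)
  nb ###.#: next=#  (t=1,i=13, bit29=1)
  nb ###..: next=.  (t=0,i=17, bit28=0)
  nb ##.##: next=.  (t=5,i=11, bit27=0)
  nb ##.#.: next=.  (t=0,i=6, bit26=0)
  nb ##..#: next=#  (t=0,i=13, bit25=1)
  nb ##...: next=#  (t=2,i=6, bit24=1)
  nb #.###: next=.  (t=1,i=11, bit23=0)
  nb #.##.: next=#  (t=1,i=4, bit22=1)
  nb #.#.#: next=.  (t=1,i=7, bit21=0)
  nb #.#..: next=#  (t=0,i=7, bit20=1)
  nb #..##: next=.  (t=0,i=3, bit19=0)
  nb #..#.: next=.  (t=0,i=0, bit18=0)
  nb #...#: next=#  (t=0,i=9, bit17=1)
  nb #....: next=#  (t=2,i=7, bit16=1)
  nb .####: next=.  (t=3,i=5, bit15=0)
  nb .###.: next=.  (t=0,i=16, bit14=0)
  nb .##.#: next=#  (t=0,i=5, bit13=1)
  nb .##..: next=#  (t=0,i=12, bit12=1)
  nb .#.##: next=.  (t=1,i=3, bit11=0)
  nb .#.#.: next=.  (t=1,i=8, bit10=0)
  nb .#..#: next=#  (t=0,i=2, bit9=1)
  nb .#...: next=.  (t=0,i=8, bit8=0)
  nb ..###: next=#  (t=0,i=15, bit7=1)
  nb ..##.: next=#  (t=0,i=4, bit6=1)
  nb ..#.#: next=#  (t=1,i=2, bit5=1)
  nb ..#..: next=.  (t=0,i=1, bit4=0)
  nb ...##: next=.  (t=0,i=10, bit3=0)
  nb ...#.: next=.  (t=2,i=12, bit2=0)
  nb ....#: next=#  (t=2,i=11, bit1=1)
  nb .....: next=#  (t=2,i=8, bit0=1)
  bits 11100011010100110011001011100011 = 3813880547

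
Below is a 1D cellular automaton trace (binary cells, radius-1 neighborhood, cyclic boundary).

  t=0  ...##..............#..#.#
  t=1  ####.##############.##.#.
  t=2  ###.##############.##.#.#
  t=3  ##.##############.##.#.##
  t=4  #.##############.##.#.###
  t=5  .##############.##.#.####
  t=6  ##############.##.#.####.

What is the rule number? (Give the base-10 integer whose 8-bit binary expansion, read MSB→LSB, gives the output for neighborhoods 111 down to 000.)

187

  nb ###: next=#  (t=1,i=1, bit7=1)
  nb ##.: next=.  (t=0,i=4, bit6=0)
  nb #.#: next=#  (t=0,i=23, bit5=1)
  nb #..: next=#  (t=0,i=0, bit4=1)
  nb .##: next=#  (t=0,i=3, bit3=1)
  nb .#.: next=.  (t=0,i=19, bit2=0)
  nb ..#: next=#  (t=0,i=2, bit1=1)
  nb ...: next=#  (t=0,i=1, bit0=1)
  bits 10111011 = 187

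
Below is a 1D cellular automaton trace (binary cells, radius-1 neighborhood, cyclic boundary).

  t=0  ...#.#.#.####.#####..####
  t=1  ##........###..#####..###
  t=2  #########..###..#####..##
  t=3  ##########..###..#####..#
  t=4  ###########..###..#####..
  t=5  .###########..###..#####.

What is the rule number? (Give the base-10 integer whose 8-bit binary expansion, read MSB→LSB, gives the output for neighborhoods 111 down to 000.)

209

  ###|#  b7=1 t=0,i=10
  ##.|#  b6=1 t=0,i=12
  #.#|.  b5=0 t=0,i=4
  #..|#  b4=1 t=0,i=0
  .##|.  b3=0 t=0,i=9
  .#.|.  b2=0 t=0,i=3
  ..#|.  b1=0 t=0,i=2
  ...|#  b0=1 t=0,i=1
  bits 11010001 = 209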